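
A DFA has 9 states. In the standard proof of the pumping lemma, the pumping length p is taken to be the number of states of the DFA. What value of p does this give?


Pumping lemma for regular languages (standard proof):
Take p = |Q|, the number of DFA states.
Any string of length >= |Q| passes through |Q|+1 states while reading its first |Q| symbols,
so by pigeonhole some state repeats, giving the loop that can be pumped.
Here |Q| = 9
Therefore the proof uses p = 9

9


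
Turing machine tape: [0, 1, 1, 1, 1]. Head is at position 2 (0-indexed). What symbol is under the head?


Tape: [0, 1, 1, 1, 1]
Positions: 0 1 2 3 4
Values:    0 1 1 1 1
Head at position 2
tape[2] = 1

1


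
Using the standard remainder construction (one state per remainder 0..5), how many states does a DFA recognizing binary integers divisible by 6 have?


Divisibility by 6 is tracked via the remainder mod 6: 0, 1, ..., 5
The construction assigns one state to each remainder
Number of remainders = 6

6


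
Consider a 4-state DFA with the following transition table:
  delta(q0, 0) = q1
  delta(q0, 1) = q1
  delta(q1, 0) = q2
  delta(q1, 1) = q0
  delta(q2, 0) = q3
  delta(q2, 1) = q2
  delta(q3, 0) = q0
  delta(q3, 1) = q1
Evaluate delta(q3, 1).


Looking up transition function:
delta(q3, 1) in the table
Row: q3, Column: 1
Result: q1

q1


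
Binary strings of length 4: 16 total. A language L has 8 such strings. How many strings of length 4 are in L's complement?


Alphabet: {0,1}
String length: 4
Total strings of length 4 = 2^4 = 16
Strings in L = 8
Complement = total - |L|
= 16 - 8
= 8

8


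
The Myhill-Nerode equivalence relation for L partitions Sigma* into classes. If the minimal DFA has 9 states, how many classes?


Myhill-Nerode theorem:
Number of equivalence classes = number of states in minimal DFA
Minimal DFA states = 9
Therefore equivalence classes = 9

9


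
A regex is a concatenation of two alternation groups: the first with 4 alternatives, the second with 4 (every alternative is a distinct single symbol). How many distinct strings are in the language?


First group: 4 alternatives
Second group: 4 alternatives
Concatenation: each choice from group 1 pairs with each from group 2
Total = 4 x 4 = 16

16


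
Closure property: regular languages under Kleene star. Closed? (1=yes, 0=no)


Regular languages are closed under:
- Union (DFA product construction)
- Intersection (DFA product construction)
- Complement (swap accept/reject states)
- Concatenation (NFA construction)
- Kleene star (NFA construction)
Kleene star is in this list
Therefore: closed

1


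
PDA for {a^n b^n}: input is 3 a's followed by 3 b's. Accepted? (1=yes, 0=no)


Language requires equal numbers of a's and b's
PDA pushes for each 'a', pops for each 'b'
Number of a's = 3
Number of b's = 3
3 == 3 -> Accept

1


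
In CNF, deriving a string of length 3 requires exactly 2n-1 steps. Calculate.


Chomsky Normal Form derivation:
String length n = 3
Each step either:
  - Splits a nonterminal into two (n-1 such steps)
  - Converts a nonterminal to terminal (n such steps)
Total = (n-1) + n = 2n - 1
= 2(3) - 1
= 6 - 1
= 5

5


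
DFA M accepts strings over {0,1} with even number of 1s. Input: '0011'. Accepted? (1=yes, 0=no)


DFA has 2 states: q_even (start, accept=yes) and q_odd
Processing string '0011' character by character:
  Position 0: read '0', 1-count=0 -> q_even (no change)
  Position 1: read '0', 1-count=0 -> q_even (no change)
  Position 2: read '1', 1-count=1 -> q_odd
  Position 3: read '1', 1-count=2 -> q_even
Final state: q_even, total 1s = 2 (even); the DFA requires an even count -> accept

1


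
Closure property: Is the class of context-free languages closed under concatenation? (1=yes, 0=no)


CFL closure properties:
  Closed under: union, concatenation, Kleene star
  NOT closed under: intersection, complement
Operation 'concatenation' is in closed list -> Yes (closed)

1


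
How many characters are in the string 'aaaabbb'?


String: 'aaaabbb'
Counting characters:
  'a' appears 4 time(s)
  'b' appears 3 time(s)
Total length = 4 + 3 = 7

7


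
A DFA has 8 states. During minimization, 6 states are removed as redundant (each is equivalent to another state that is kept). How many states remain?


Original DFA: 8 states
Redundant states removed: 6
Minimized states = original - removed
= 8 - 6
= 2

2


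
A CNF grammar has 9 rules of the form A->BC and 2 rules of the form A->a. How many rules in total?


CNF allows two rule forms:
  A -> BC (binary): 9 rules
  A -> a (terminal): 2 rules
Total = 9 + 2 = 11

11


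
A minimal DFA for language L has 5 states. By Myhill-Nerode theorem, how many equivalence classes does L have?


Myhill-Nerode theorem:
Number of equivalence classes = number of states in minimal DFA
Minimal DFA states = 5
Therefore equivalence classes = 5

5


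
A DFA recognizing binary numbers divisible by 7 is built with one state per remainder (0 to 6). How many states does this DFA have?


Divisibility by 7 is tracked via the remainder mod 7: 0, 1, ..., 6
The construction assigns one state to each remainder
Number of remainders = 7

7


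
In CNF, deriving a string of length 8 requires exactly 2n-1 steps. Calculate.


Chomsky Normal Form derivation:
String length n = 8
Each step either:
  - Splits a nonterminal into two (n-1 such steps)
  - Converts a nonterminal to terminal (n such steps)
Total = (n-1) + n = 2n - 1
= 2(8) - 1
= 16 - 1
= 15

15


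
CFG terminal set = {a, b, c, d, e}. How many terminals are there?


Terminal symbols: a, b, c, d, e
Counting each: a (#1), b (#2), c (#3), d (#4), e (#5)
Total = 5

5


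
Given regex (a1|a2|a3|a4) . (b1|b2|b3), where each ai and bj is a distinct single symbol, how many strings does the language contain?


First group: 4 alternatives
Second group: 3 alternatives
Concatenation: each choice from group 1 pairs with each from group 2
Total = 4 x 3 = 12

12


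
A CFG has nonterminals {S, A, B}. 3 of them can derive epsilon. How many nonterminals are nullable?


Nonterminals: {S, A, B}
A nonterminal is nullable if it can derive epsilon
Counting nullable nonterminals: 3
Total nullable = 3

3


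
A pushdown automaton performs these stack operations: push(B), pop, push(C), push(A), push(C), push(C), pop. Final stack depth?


Tracing stack operations:
  push(B) -> stack = [B], depth=1
  pop -> removed B, stack = [], depth=0
  push(C) -> stack = [C], depth=1
  push(A) -> stack = [C,A], depth=2
  push(C) -> stack = [C,A,C], depth=3
  push(C) -> stack = [C,A,C,C], depth=4
  pop -> removed C, stack = [C,A,C], depth=3
Final depth = 3

3


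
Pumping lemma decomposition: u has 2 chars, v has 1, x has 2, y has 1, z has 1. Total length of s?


|s| = |u| + |v| + |x| + |y| + |z|
= 2 + 1 + 2 + 1 + 1
= 3 + 2 + 2
= 5 + 2
= 7

7


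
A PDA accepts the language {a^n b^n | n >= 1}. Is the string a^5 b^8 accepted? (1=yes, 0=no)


Language requires equal numbers of a's and b's
PDA pushes for each 'a', pops for each 'b'
Number of a's = 5
Number of b's = 8
5 != 8 -> Reject

0


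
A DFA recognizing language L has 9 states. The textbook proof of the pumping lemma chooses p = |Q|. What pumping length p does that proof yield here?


Pumping lemma for regular languages (standard proof):
Take p = |Q|, the number of DFA states.
Any string of length >= |Q| passes through |Q|+1 states while reading its first |Q| symbols,
so by pigeonhole some state repeats, giving the loop that can be pumped.
Here |Q| = 9
Therefore the proof uses p = 9

9


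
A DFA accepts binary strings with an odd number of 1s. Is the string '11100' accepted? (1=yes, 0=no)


DFA has 2 states: q_even (start, accept=no) and q_odd
Processing string '11100' character by character:
  Position 0: read '1', 1-count=1 -> q_odd
  Position 1: read '1', 1-count=2 -> q_even
  Position 2: read '1', 1-count=3 -> q_odd
  Position 3: read '0', 1-count=3 -> q_odd (no change)
  Position 4: read '0', 1-count=3 -> q_odd (no change)
Final state: q_odd, total 1s = 3 (odd); the DFA requires an odd count -> accept

1


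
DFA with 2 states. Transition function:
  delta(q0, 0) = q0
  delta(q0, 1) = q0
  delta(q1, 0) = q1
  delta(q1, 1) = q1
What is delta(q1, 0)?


Looking up transition function:
delta(q1, 0) in the table
Row: q1, Column: 0
Result: q1

q1


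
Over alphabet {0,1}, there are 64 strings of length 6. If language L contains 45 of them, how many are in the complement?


Alphabet: {0,1}
String length: 6
Total strings of length 6 = 2^6 = 64
Strings in L = 45
Complement = total - |L|
= 64 - 45
= 19

19


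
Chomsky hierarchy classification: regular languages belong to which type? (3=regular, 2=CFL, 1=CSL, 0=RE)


Chomsky hierarchy levels:
  Type 3: Regular (DFA/NFA/regex)
  Type 2: Context-free (PDA)
  Type 1: Context-sensitive
  Type 0: Recursively enumerable (TM)
'regular' corresponds to Type 3

3


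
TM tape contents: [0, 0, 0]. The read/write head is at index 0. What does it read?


Tape: [0, 0, 0]
Positions: 0 1 2
Values:    0 0 0
Head at position 0
tape[0] = 0

0


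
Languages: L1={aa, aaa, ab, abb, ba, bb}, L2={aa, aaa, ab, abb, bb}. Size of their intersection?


L1 = {aa, aaa, ab, abb, ba, bb}
L2 = {aa, aaa, ab, abb, bb}
Checking each string in L1 against L2:
  'aa': in L2? Yes
  'aaa': in L2? Yes
  'ab': in L2? Yes
  'abb': in L2? Yes
  'ba': in L2? No
  'bb': in L2? Yes
Intersection = {aa, aaa, ab, abb, bb}
|L1 ∩ L2| = 5

5


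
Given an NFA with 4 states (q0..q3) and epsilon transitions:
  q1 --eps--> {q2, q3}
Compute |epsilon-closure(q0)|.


Starting from q0
Initialize closure = {q0}
q0 has no outgoing epsilon transitions -> nothing to add
Final closure: {q0}
Size = 1

1


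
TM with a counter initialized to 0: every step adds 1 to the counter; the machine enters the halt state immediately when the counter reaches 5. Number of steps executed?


Counter starts at 0. Counting sequence:
  Step 1: counter = 1
  Step 2: counter = 2
  Step 3: counter = 3
  Step 4: counter = 4
  Step 5: counter = 5
Counter reached 5 -> halt
Total steps = 5

5


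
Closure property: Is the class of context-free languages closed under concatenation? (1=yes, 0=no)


CFL closure properties:
  Closed under: union, concatenation, Kleene star
  NOT closed under: intersection, complement
Operation 'concatenation' is in closed list -> Yes (closed)

1


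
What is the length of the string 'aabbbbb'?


String: 'aabbbbb'
Counting characters:
  'a' appears 2 time(s)
  'b' appears 5 time(s)
Total length = 2 + 5 = 7

7


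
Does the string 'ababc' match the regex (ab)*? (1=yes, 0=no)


Pattern: (ab)*
String: 'ababc'
Pattern requires: zero or more repetitions of 'ab'
Length 5 is odd -> cannot be (ab)* -> no match
Result: 0

0


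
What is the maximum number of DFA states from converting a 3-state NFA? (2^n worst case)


NFA has 3 states
Subset construction: each DFA state = subset of NFA states
Maximum subsets = 2^3
2^3 = 8

8


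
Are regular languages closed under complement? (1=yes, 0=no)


Regular languages are closed under:
- Union (DFA product construction)
- Intersection (DFA product construction)
- Complement (swap accept/reject states)
- Concatenation (NFA construction)
- Kleene star (NFA construction)
complement is in this list
Therefore: closed

1


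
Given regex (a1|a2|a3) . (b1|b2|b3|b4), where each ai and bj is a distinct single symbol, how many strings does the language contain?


First group: 3 alternatives
Second group: 4 alternatives
Concatenation: each choice from group 1 pairs with each from group 2
Total = 3 x 4 = 12

12


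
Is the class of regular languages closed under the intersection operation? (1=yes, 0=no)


Regular languages are closed under:
- Union (DFA product construction)
- Intersection (DFA product construction)
- Complement (swap accept/reject states)
- Concatenation (NFA construction)
- Kleene star (NFA construction)
intersection is in this list
Therefore: closed

1


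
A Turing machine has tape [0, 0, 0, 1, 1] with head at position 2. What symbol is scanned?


Tape: [0, 0, 0, 1, 1]
Positions: 0 1 2 3 4
Values:    0 0 0 1 1
Head at position 2
tape[2] = 0

0


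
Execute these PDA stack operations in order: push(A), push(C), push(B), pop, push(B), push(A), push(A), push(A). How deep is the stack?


Tracing stack operations:
  push(A) -> stack = [A], depth=1
  push(C) -> stack = [A,C], depth=2
  push(B) -> stack = [A,C,B], depth=3
  pop -> removed B, stack = [A,C], depth=2
  push(B) -> stack = [A,C,B], depth=3
  push(A) -> stack = [A,C,B,A], depth=4
  push(A) -> stack = [A,C,B,A,A], depth=5
  push(A) -> stack = [A,C,B,A,A,A], depth=6
Final depth = 6

6


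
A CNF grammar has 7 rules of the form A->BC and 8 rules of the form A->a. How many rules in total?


CNF allows two rule forms:
  A -> BC (binary): 7 rules
  A -> a (terminal): 8 rules
Total = 7 + 8 = 15

15


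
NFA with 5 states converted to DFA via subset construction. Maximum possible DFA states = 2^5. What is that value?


NFA has 5 states
Subset construction: each DFA state = subset of NFA states
Maximum subsets = 2^5
2^5 = 32

32


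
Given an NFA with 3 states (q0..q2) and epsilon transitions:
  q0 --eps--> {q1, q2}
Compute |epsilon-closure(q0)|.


Starting from q0
Initialize closure = {q0}
Follow epsilon from q0 -> add q1
Follow epsilon from q0 -> add q2
Final closure: {q0, q1, q2}
Size = 3

3


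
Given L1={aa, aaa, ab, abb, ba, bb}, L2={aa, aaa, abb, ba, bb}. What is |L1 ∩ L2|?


L1 = {aa, aaa, ab, abb, ba, bb}
L2 = {aa, aaa, abb, ba, bb}
Checking each string in L1 against L2:
  'aa': in L2? Yes
  'aaa': in L2? Yes
  'ab': in L2? No
  'abb': in L2? Yes
  'ba': in L2? Yes
  'bb': in L2? Yes
Intersection = {aa, aaa, abb, ba, bb}
|L1 ∩ L2| = 5

5


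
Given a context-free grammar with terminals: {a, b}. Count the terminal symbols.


Terminal symbols: a, b
Counting each: a (#1), b (#2)
Total = 2

2


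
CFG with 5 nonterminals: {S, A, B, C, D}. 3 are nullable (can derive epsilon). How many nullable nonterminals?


Nonterminals: {S, A, B, C, D}
A nonterminal is nullable if it can derive epsilon
Counting nullable nonterminals: 3
Total nullable = 3

3


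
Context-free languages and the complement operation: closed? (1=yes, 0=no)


CFL closure properties:
  Closed under: union, concatenation, Kleene star
  NOT closed under: intersection, complement
Operation 'complement' is in not-closed list -> No (not closed)

0


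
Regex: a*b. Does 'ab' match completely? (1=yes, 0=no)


Pattern: a*b
String: 'ab'
Pattern requires: zero or more 'a's followed by exactly one 'b'
Found 1 leading 'a's
Remaining: 'b'
Remaining is exactly 'b' -> match
Result: 1

1


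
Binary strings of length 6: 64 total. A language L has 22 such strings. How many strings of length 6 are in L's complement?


Alphabet: {0,1}
String length: 6
Total strings of length 6 = 2^6 = 64
Strings in L = 22
Complement = total - |L|
= 64 - 22
= 42

42


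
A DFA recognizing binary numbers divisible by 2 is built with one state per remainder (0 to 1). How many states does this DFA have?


Divisibility by 2 is tracked via the remainder mod 2: 0, 1, ..., 1
The construction assigns one state to each remainder
Number of remainders = 2

2


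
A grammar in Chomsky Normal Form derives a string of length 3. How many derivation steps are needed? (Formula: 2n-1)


Chomsky Normal Form derivation:
String length n = 3
Each step either:
  - Splits a nonterminal into two (n-1 such steps)
  - Converts a nonterminal to terminal (n such steps)
Total = (n-1) + n = 2n - 1
= 2(3) - 1
= 6 - 1
= 5

5


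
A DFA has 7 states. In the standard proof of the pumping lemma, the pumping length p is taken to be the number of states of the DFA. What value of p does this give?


Pumping lemma for regular languages (standard proof):
Take p = |Q|, the number of DFA states.
Any string of length >= |Q| passes through |Q|+1 states while reading its first |Q| symbols,
so by pigeonhole some state repeats, giving the loop that can be pumped.
Here |Q| = 7
Therefore the proof uses p = 7

7


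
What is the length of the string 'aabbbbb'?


String: 'aabbbbb'
Counting characters:
  'a' appears 2 time(s)
  'b' appears 5 time(s)
Total length = 2 + 5 = 7

7


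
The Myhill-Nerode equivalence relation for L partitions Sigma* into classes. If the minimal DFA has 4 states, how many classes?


Myhill-Nerode theorem:
Number of equivalence classes = number of states in minimal DFA
Minimal DFA states = 4
Therefore equivalence classes = 4

4


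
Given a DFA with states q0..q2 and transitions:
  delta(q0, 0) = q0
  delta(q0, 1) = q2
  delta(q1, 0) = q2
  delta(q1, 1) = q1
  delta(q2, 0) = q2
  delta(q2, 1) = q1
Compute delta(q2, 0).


Looking up transition function:
delta(q2, 0) in the table
Row: q2, Column: 0
Result: q2

q2


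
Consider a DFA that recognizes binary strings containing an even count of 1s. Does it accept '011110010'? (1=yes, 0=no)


DFA has 2 states: q_even (start, accept=yes) and q_odd
Processing string '011110010' character by character:
  Position 0: read '0', 1-count=0 -> q_even (no change)
  Position 1: read '1', 1-count=1 -> q_odd
  Position 2: read '1', 1-count=2 -> q_even
  Position 3: read '1', 1-count=3 -> q_odd
  Position 4: read '1', 1-count=4 -> q_even
  Position 5: read '0', 1-count=4 -> q_even (no change)
  Position 6: read '0', 1-count=4 -> q_even (no change)
  Position 7: read '1', 1-count=5 -> q_odd
  Position 8: read '0', 1-count=5 -> q_odd (no change)
Final state: q_odd, total 1s = 5 (odd); the DFA requires an even count -> reject

0


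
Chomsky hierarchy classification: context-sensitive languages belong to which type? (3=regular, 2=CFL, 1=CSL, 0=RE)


Chomsky hierarchy levels:
  Type 3: Regular (DFA/NFA/regex)
  Type 2: Context-free (PDA)
  Type 1: Context-sensitive
  Type 0: Recursively enumerable (TM)
'context-sensitive' corresponds to Type 1

1


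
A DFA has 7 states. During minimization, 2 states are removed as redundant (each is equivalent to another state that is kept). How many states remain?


Original DFA: 7 states
Redundant states removed: 2
Minimized states = original - removed
= 7 - 2
= 5

5


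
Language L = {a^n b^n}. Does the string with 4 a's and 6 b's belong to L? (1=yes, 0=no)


Language requires equal numbers of a's and b's
PDA pushes for each 'a', pops for each 'b'
Number of a's = 4
Number of b's = 6
4 != 6 -> Reject

0


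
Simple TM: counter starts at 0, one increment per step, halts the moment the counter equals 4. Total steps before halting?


Counter starts at 0. Counting sequence:
  Step 1: counter = 1
  Step 2: counter = 2
  Step 3: counter = 3
  Step 4: counter = 4
Counter reached 4 -> halt
Total steps = 4

4


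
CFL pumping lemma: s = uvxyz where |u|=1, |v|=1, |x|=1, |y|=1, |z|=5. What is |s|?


|s| = |u| + |v| + |x| + |y| + |z|
= 1 + 1 + 1 + 1 + 5
= 2 + 1 + 6
= 3 + 6
= 9

9


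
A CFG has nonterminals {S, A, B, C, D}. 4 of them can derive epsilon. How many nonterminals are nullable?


Nonterminals: {S, A, B, C, D}
A nonterminal is nullable if it can derive epsilon
Counting nullable nonterminals: 4
Total nullable = 4

4


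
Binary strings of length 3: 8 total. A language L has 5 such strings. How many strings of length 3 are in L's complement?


Alphabet: {0,1}
String length: 3
Total strings of length 3 = 2^3 = 8
Strings in L = 5
Complement = total - |L|
= 8 - 5
= 3

3


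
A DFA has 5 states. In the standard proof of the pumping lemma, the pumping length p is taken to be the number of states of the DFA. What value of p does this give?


Pumping lemma for regular languages (standard proof):
Take p = |Q|, the number of DFA states.
Any string of length >= |Q| passes through |Q|+1 states while reading its first |Q| symbols,
so by pigeonhole some state repeats, giving the loop that can be pumped.
Here |Q| = 5
Therefore the proof uses p = 5

5


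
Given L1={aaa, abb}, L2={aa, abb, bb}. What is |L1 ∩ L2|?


L1 = {aaa, abb}
L2 = {aa, abb, bb}
Checking each string in L1 against L2:
  'aaa': in L2? No
  'abb': in L2? Yes
Intersection = {abb}
|L1 ∩ L2| = 1

1


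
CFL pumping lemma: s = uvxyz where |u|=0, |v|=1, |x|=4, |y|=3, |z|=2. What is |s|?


|s| = |u| + |v| + |x| + |y| + |z|
= 0 + 1 + 4 + 3 + 2
= 1 + 4 + 5
= 5 + 5
= 10

10


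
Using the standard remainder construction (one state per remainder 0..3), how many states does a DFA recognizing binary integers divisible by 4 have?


Divisibility by 4 is tracked via the remainder mod 4: 0, 1, ..., 3
The construction assigns one state to each remainder
Number of remainders = 4

4


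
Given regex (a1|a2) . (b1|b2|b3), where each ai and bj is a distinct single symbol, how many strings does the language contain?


First group: 2 alternatives
Second group: 3 alternatives
Concatenation: each choice from group 1 pairs with each from group 2
Total = 2 x 3 = 6

6


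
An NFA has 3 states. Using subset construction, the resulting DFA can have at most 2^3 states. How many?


NFA has 3 states
Subset construction: each DFA state = subset of NFA states
Maximum subsets = 2^3
2^3 = 8

8


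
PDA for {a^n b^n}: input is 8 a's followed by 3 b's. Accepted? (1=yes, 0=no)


Language requires equal numbers of a's and b's
PDA pushes for each 'a', pops for each 'b'
Number of a's = 8
Number of b's = 3
8 != 3 -> Reject

0


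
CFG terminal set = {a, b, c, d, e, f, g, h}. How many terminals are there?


Terminal symbols: a, b, c, d, e, f, g, h
Counting each: a (#1), b (#2), c (#3), d (#4), e (#5), f (#6), g (#7), h (#8)
Total = 8

8


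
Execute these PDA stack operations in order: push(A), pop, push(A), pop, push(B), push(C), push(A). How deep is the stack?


Tracing stack operations:
  push(A) -> stack = [A], depth=1
  pop -> removed A, stack = [], depth=0
  push(A) -> stack = [A], depth=1
  pop -> removed A, stack = [], depth=0
  push(B) -> stack = [B], depth=1
  push(C) -> stack = [B,C], depth=2
  push(A) -> stack = [B,C,A], depth=3
Final depth = 3

3


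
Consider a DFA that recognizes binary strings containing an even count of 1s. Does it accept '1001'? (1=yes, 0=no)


DFA has 2 states: q_even (start, accept=yes) and q_odd
Processing string '1001' character by character:
  Position 0: read '1', 1-count=1 -> q_odd
  Position 1: read '0', 1-count=1 -> q_odd (no change)
  Position 2: read '0', 1-count=1 -> q_odd (no change)
  Position 3: read '1', 1-count=2 -> q_even
Final state: q_even, total 1s = 2 (even); the DFA requires an even count -> accept

1


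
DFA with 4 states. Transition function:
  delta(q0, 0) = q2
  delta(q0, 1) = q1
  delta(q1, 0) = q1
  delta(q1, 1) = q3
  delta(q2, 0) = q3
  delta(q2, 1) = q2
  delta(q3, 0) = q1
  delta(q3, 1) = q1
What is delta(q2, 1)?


Looking up transition function:
delta(q2, 1) in the table
Row: q2, Column: 1
Result: q2

q2


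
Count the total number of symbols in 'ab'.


String: 'ab'
Counting characters:
  'a' appears 1 time(s)
  'b' appears 1 time(s)
Total length = 1 + 1 = 2

2


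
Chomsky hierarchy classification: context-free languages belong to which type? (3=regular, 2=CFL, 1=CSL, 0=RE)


Chomsky hierarchy levels:
  Type 3: Regular (DFA/NFA/regex)
  Type 2: Context-free (PDA)
  Type 1: Context-sensitive
  Type 0: Recursively enumerable (TM)
'context-free' corresponds to Type 2

2


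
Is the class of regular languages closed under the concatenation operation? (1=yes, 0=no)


Regular languages are closed under:
- Union (DFA product construction)
- Intersection (DFA product construction)
- Complement (swap accept/reject states)
- Concatenation (NFA construction)
- Kleene star (NFA construction)
concatenation is in this list
Therefore: closed

1


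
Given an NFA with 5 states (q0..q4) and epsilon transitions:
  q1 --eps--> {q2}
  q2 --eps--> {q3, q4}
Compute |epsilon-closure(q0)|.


Starting from q0
Initialize closure = {q0}
q0 has no outgoing epsilon transitions -> nothing to add
Final closure: {q0}
Size = 1

1


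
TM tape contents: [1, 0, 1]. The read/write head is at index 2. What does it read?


Tape: [1, 0, 1]
Positions: 0 1 2
Values:    1 0 1
Head at position 2
tape[2] = 1

1


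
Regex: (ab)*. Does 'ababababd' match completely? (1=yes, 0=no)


Pattern: (ab)*
String: 'ababababd'
Pattern requires: zero or more repetitions of 'ab'
Length 9 is odd -> cannot be (ab)* -> no match
Result: 0

0


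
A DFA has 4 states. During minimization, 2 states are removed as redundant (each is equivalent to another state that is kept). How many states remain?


Original DFA: 4 states
Redundant states removed: 2
Minimized states = original - removed
= 4 - 2
= 2

2


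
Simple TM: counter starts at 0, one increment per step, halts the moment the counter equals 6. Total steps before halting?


Counter starts at 0. Counting sequence:
  Step 1: counter = 1
  Step 2: counter = 2
  Step 3: counter = 3
  Step 4: counter = 4
  Step 5: counter = 5
  Step 6: counter = 6
Counter reached 6 -> halt
Total steps = 6

6


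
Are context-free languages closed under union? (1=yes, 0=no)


CFL closure properties:
  Closed under: union, concatenation, Kleene star
  NOT closed under: intersection, complement
Operation 'union' is in closed list -> Yes (closed)

1


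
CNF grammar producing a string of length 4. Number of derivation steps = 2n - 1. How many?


Chomsky Normal Form derivation:
String length n = 4
Each step either:
  - Splits a nonterminal into two (n-1 such steps)
  - Converts a nonterminal to terminal (n such steps)
Total = (n-1) + n = 2n - 1
= 2(4) - 1
= 8 - 1
= 7

7


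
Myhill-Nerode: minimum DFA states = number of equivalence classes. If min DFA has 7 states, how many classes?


Myhill-Nerode theorem:
Number of equivalence classes = number of states in minimal DFA
Minimal DFA states = 7
Therefore equivalence classes = 7

7


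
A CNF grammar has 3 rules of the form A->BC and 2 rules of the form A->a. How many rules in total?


CNF allows two rule forms:
  A -> BC (binary): 3 rules
  A -> a (terminal): 2 rules
Total = 3 + 2 = 5

5


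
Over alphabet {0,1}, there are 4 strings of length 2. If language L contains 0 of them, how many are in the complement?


Alphabet: {0,1}
String length: 2
Total strings of length 2 = 2^2 = 4
Strings in L = 0
Complement = total - |L|
= 4 - 0
= 4

4


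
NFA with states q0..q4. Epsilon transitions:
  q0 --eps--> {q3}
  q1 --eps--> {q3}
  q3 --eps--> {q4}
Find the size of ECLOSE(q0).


Starting from q0
Initialize closure = {q0}
Follow epsilon from q0 -> add q3
Follow epsilon from q3 -> add q4
Final closure: {q0, q3, q4}
Size = 3

3


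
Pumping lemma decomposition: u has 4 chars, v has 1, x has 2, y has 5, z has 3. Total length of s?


|s| = |u| + |v| + |x| + |y| + |z|
= 4 + 1 + 2 + 5 + 3
= 5 + 2 + 8
= 7 + 8
= 15

15


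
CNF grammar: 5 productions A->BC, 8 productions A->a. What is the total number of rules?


CNF allows two rule forms:
  A -> BC (binary): 5 rules
  A -> a (terminal): 8 rules
Total = 5 + 8 = 13

13


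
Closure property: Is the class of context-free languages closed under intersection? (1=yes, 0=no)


CFL closure properties:
  Closed under: union, concatenation, Kleene star
  NOT closed under: intersection, complement
Operation 'intersection' is in not-closed list -> No (not closed)

0


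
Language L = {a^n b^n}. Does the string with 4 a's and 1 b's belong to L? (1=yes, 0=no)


Language requires equal numbers of a's and b's
PDA pushes for each 'a', pops for each 'b'
Number of a's = 4
Number of b's = 1
4 != 1 -> Reject

0


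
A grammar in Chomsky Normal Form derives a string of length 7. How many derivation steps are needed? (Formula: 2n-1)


Chomsky Normal Form derivation:
String length n = 7
Each step either:
  - Splits a nonterminal into two (n-1 such steps)
  - Converts a nonterminal to terminal (n such steps)
Total = (n-1) + n = 2n - 1
= 2(7) - 1
= 14 - 1
= 13

13


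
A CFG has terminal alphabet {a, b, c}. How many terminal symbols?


Terminal symbols: a, b, c
Counting each: a (#1), b (#2), c (#3)
Total = 3

3


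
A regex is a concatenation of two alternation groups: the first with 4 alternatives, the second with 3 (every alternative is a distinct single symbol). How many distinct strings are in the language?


First group: 4 alternatives
Second group: 3 alternatives
Concatenation: each choice from group 1 pairs with each from group 2
Total = 4 x 3 = 12

12


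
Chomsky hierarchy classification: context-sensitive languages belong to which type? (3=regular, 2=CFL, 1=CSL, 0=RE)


Chomsky hierarchy levels:
  Type 3: Regular (DFA/NFA/regex)
  Type 2: Context-free (PDA)
  Type 1: Context-sensitive
  Type 0: Recursively enumerable (TM)
'context-sensitive' corresponds to Type 1

1


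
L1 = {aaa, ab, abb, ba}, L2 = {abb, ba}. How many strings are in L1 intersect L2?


L1 = {aaa, ab, abb, ba}
L2 = {abb, ba}
Checking each string in L1 against L2:
  'aaa': in L2? No
  'ab': in L2? No
  'abb': in L2? Yes
  'ba': in L2? Yes
Intersection = {abb, ba}
|L1 ∩ L2| = 2

2


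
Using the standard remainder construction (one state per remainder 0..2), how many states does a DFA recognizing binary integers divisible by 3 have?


Divisibility by 3 is tracked via the remainder mod 3: 0, 1, ..., 2
The construction assigns one state to each remainder
Number of remainders = 3

3


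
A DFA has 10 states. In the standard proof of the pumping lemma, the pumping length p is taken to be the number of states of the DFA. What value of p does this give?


Pumping lemma for regular languages (standard proof):
Take p = |Q|, the number of DFA states.
Any string of length >= |Q| passes through |Q|+1 states while reading its first |Q| symbols,
so by pigeonhole some state repeats, giving the loop that can be pumped.
Here |Q| = 10
Therefore the proof uses p = 10

10


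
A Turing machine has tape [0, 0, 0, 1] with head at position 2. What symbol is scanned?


Tape: [0, 0, 0, 1]
Positions: 0 1 2 3
Values:    0 0 0 1
Head at position 2
tape[2] = 0

0


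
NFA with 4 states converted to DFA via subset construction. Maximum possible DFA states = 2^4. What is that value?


NFA has 4 states
Subset construction: each DFA state = subset of NFA states
Maximum subsets = 2^4
2^4 = 16

16


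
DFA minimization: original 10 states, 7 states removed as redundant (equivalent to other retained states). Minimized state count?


Original DFA: 10 states
Redundant states removed: 7
Minimized states = original - removed
= 10 - 7
= 3

3


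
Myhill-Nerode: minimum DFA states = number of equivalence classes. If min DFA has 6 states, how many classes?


Myhill-Nerode theorem:
Number of equivalence classes = number of states in minimal DFA
Minimal DFA states = 6
Therefore equivalence classes = 6

6


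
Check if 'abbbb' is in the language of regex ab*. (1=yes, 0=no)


Pattern: ab*
String: 'abbbb'
Pattern requires: exactly one 'a' followed by zero or more 'b's
First char is 'a' -> OK
Rest 'bbbb': all b's? Yes
Result: 1

1


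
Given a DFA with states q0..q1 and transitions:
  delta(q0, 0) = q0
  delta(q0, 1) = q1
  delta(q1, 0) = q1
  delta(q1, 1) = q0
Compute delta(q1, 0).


Looking up transition function:
delta(q1, 0) in the table
Row: q1, Column: 0
Result: q1

q1


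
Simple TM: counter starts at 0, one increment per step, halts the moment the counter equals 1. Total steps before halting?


Counter starts at 0. Counting sequence:
  Step 1: counter = 1
Counter reached 1 -> halt
Total steps = 1

1


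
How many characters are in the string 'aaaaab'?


String: 'aaaaab'
Counting characters:
  'a' appears 5 time(s)
  'b' appears 1 time(s)
Total length = 5 + 1 = 6

6


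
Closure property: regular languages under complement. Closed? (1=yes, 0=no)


Regular languages are closed under:
- Union (DFA product construction)
- Intersection (DFA product construction)
- Complement (swap accept/reject states)
- Concatenation (NFA construction)
- Kleene star (NFA construction)
complement is in this list
Therefore: closed

1


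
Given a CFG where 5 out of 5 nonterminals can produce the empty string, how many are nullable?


Nonterminals: {S, A, B, C, D}
A nonterminal is nullable if it can derive epsilon
Counting nullable nonterminals: 5
Total nullable = 5

5


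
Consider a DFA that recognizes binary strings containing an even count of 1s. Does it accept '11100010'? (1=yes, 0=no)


DFA has 2 states: q_even (start, accept=yes) and q_odd
Processing string '11100010' character by character:
  Position 0: read '1', 1-count=1 -> q_odd
  Position 1: read '1', 1-count=2 -> q_even
  Position 2: read '1', 1-count=3 -> q_odd
  Position 3: read '0', 1-count=3 -> q_odd (no change)
  Position 4: read '0', 1-count=3 -> q_odd (no change)
  Position 5: read '0', 1-count=3 -> q_odd (no change)
  Position 6: read '1', 1-count=4 -> q_even
  Position 7: read '0', 1-count=4 -> q_even (no change)
Final state: q_even, total 1s = 4 (even); the DFA requires an even count -> accept

1


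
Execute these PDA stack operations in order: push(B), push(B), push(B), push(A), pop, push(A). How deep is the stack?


Tracing stack operations:
  push(B) -> stack = [B], depth=1
  push(B) -> stack = [B,B], depth=2
  push(B) -> stack = [B,B,B], depth=3
  push(A) -> stack = [B,B,B,A], depth=4
  pop -> removed A, stack = [B,B,B], depth=3
  push(A) -> stack = [B,B,B,A], depth=4
Final depth = 4

4


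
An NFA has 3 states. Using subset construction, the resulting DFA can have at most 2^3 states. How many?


NFA has 3 states
Subset construction: each DFA state = subset of NFA states
Maximum subsets = 2^3
2^3 = 8

8


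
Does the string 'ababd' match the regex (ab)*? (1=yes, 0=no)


Pattern: (ab)*
String: 'ababd'
Pattern requires: zero or more repetitions of 'ab'
Length 5 is odd -> cannot be (ab)* -> no match
Result: 0

0


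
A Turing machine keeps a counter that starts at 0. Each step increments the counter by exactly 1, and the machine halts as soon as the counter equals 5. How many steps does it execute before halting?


Counter starts at 0. Counting sequence:
  Step 1: counter = 1
  Step 2: counter = 2
  Step 3: counter = 3
  Step 4: counter = 4
  Step 5: counter = 5
Counter reached 5 -> halt
Total steps = 5

5


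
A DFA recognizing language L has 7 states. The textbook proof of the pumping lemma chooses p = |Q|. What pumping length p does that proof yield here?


Pumping lemma for regular languages (standard proof):
Take p = |Q|, the number of DFA states.
Any string of length >= |Q| passes through |Q|+1 states while reading its first |Q| symbols,
so by pigeonhole some state repeats, giving the loop that can be pumped.
Here |Q| = 7
Therefore the proof uses p = 7

7


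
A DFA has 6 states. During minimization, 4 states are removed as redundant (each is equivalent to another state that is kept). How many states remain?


Original DFA: 6 states
Redundant states removed: 4
Minimized states = original - removed
= 6 - 4
= 2

2


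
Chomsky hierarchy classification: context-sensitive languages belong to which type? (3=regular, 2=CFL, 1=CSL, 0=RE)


Chomsky hierarchy levels:
  Type 3: Regular (DFA/NFA/regex)
  Type 2: Context-free (PDA)
  Type 1: Context-sensitive
  Type 0: Recursively enumerable (TM)
'context-sensitive' corresponds to Type 1

1


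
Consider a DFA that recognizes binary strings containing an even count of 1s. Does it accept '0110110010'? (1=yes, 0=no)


DFA has 2 states: q_even (start, accept=yes) and q_odd
Processing string '0110110010' character by character:
  Position 0: read '0', 1-count=0 -> q_even (no change)
  Position 1: read '1', 1-count=1 -> q_odd
  Position 2: read '1', 1-count=2 -> q_even
  Position 3: read '0', 1-count=2 -> q_even (no change)
  Position 4: read '1', 1-count=3 -> q_odd
  Position 5: read '1', 1-count=4 -> q_even
  Position 6: read '0', 1-count=4 -> q_even (no change)
  Position 7: read '0', 1-count=4 -> q_even (no change)
  Position 8: read '1', 1-count=5 -> q_odd
  Position 9: read '0', 1-count=5 -> q_odd (no change)
Final state: q_odd, total 1s = 5 (odd); the DFA requires an even count -> reject

0


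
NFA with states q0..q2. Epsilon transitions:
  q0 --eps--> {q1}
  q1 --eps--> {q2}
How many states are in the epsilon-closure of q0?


Starting from q0
Initialize closure = {q0}
Follow epsilon from q0 -> add q1
Follow epsilon from q1 -> add q2
Final closure: {q0, q1, q2}
Size = 3

3


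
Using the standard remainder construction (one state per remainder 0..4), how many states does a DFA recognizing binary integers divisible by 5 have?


Divisibility by 5 is tracked via the remainder mod 5: 0, 1, ..., 4
The construction assigns one state to each remainder
Number of remainders = 5

5


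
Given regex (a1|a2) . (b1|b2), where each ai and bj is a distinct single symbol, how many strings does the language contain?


First group: 2 alternatives
Second group: 2 alternatives
Concatenation: each choice from group 1 pairs with each from group 2
Total = 2 x 2 = 4

4


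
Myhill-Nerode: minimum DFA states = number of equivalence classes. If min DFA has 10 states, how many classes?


Myhill-Nerode theorem:
Number of equivalence classes = number of states in minimal DFA
Minimal DFA states = 10
Therefore equivalence classes = 10

10


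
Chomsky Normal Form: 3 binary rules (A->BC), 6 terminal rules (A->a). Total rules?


CNF allows two rule forms:
  A -> BC (binary): 3 rules
  A -> a (terminal): 6 rules
Total = 3 + 6 = 9

9


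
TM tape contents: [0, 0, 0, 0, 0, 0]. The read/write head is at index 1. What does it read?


Tape: [0, 0, 0, 0, 0, 0]
Positions: 0 1 2 3 4 5
Values:    0 0 0 0 0 0
Head at position 1
tape[1] = 0

0


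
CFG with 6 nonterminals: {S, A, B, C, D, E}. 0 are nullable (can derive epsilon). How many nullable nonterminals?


Nonterminals: {S, A, B, C, D, E}
A nonterminal is nullable if it can derive epsilon
Counting nullable nonterminals: 0
Total nullable = 0

0


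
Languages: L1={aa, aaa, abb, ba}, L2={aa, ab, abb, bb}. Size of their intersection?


L1 = {aa, aaa, abb, ba}
L2 = {aa, ab, abb, bb}
Checking each string in L1 against L2:
  'aa': in L2? Yes
  'aaa': in L2? No
  'abb': in L2? Yes
  'ba': in L2? No
Intersection = {aa, abb}
|L1 ∩ L2| = 2

2


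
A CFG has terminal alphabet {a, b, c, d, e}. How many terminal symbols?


Terminal symbols: a, b, c, d, e
Counting each: a (#1), b (#2), c (#3), d (#4), e (#5)
Total = 5

5


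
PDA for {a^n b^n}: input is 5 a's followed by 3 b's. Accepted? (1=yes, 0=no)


Language requires equal numbers of a's and b's
PDA pushes for each 'a', pops for each 'b'
Number of a's = 5
Number of b's = 3
5 != 3 -> Reject

0


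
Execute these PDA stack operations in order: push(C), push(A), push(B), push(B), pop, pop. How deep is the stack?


Tracing stack operations:
  push(C) -> stack = [C], depth=1
  push(A) -> stack = [C,A], depth=2
  push(B) -> stack = [C,A,B], depth=3
  push(B) -> stack = [C,A,B,B], depth=4
  pop -> removed B, stack = [C,A,B], depth=3
  pop -> removed B, stack = [C,A], depth=2
Final depth = 2

2


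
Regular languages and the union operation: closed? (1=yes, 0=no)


Regular languages are closed under all standard operations:
- Union: Yes (product construction)
- Intersection: Yes (product construction)
- Complement: Yes (swap accept/reject)
- Concatenation: Yes (NFA construction)
Operation: union -> Closed

1


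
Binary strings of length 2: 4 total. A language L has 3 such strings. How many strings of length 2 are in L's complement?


Alphabet: {0,1}
String length: 2
Total strings of length 2 = 2^2 = 4
Strings in L = 3
Complement = total - |L|
= 4 - 3
= 1

1


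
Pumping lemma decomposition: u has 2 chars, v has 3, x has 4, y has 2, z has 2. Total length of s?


|s| = |u| + |v| + |x| + |y| + |z|
= 2 + 3 + 4 + 2 + 2
= 5 + 4 + 4
= 9 + 4
= 13

13
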